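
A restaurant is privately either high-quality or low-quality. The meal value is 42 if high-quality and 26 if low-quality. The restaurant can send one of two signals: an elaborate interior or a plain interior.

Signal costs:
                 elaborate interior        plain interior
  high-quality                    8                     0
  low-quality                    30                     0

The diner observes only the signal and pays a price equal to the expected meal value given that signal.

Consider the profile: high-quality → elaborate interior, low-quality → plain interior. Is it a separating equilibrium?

Yes

Under separation the diner infers type exactly: elaborate interior → high-quality (pays 42), plain interior → low-quality (pays 26).
High-quality: elaborate interior gives 42 − 8 = 34; plain interior gives 26 − 0 = 26. No deviation. ✓
Low-quality: plain interior gives 26 − 0 = 26; elaborate interior gives 42 − 30 = 12. No deviation. ✓
Neither type gains from mimicking the other.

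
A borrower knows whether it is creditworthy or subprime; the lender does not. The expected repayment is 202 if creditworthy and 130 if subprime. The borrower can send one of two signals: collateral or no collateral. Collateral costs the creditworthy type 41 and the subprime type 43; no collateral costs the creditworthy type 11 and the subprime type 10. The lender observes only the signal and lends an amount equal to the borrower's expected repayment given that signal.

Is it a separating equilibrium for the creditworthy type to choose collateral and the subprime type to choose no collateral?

If types separate, collateral earns payment 202 and no collateral earns 130.
Creditworthy: collateral gives 202 − 41 = 161; no collateral gives 130 − 11 = 119. No deviation. ✓
Subprime: no collateral gives 130 − 10 = 120; collateral gives 202 − 43 = 159. Would deviate. ✗

No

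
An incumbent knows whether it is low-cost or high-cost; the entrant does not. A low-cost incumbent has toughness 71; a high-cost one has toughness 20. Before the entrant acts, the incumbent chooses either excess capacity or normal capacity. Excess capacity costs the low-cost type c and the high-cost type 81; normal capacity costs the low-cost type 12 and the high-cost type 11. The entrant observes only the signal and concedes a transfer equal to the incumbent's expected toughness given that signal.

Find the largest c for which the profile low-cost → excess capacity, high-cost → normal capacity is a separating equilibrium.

63

Under separation: excess capacity → low-cost (pays 71); normal capacity → high-cost (pays 20).
High-cost: 20 − 11 = 9 ≥ 71 − 81 = -10. Holds regardless of c. ✓
Low-cost: 71 − c ≥ 20 − 12, so c ≤ 71 − 8 = 63.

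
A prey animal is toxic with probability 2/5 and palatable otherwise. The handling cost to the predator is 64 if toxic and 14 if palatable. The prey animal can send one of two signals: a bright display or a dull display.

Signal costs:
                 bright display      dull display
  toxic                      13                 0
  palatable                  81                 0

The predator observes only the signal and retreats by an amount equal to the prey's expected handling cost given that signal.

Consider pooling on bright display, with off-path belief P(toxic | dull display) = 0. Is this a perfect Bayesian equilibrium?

On the equilibrium path (bright display) the predator holds the prior 2/5 and pays 2/5·64 + 3/5·14 = 34. Off-path (dull display) belief 0 gives 0·64 + 1·14 = 14.
Toxic: bright display gives 34 − 13 = 21; dull display gives 14 − 0 = 14. Stays. ✓
Palatable: bright display gives 34 − 81 = -47; dull display gives 14 − 0 = 14. Deviates. ✗

No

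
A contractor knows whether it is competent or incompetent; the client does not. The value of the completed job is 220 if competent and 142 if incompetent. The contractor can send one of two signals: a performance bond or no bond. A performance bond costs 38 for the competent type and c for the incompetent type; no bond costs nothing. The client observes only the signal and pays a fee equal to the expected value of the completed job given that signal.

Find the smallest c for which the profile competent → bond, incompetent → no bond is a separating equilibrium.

78

Under separation: bond → competent (pays 220); no bond → incompetent (pays 142).
Competent: 220 − 38 = 182 ≥ 142 − 0 = 142. Holds regardless of c. ✓
Incompetent: 142 − 0 ≥ 220 − c, so c ≥ 220 − 142 = 78.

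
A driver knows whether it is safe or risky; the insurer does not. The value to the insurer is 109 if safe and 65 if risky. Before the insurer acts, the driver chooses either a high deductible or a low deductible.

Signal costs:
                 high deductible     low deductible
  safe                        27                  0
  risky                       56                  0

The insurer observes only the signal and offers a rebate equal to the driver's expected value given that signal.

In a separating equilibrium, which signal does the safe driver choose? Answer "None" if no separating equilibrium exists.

high deductible

Try safe → high deductible, risky → low deductible:
  If types separate, high deductible earns payment 109 and low deductible earns 65.
  Safe: high deductible gives 109 − 27 = 82; low deductible gives 65 − 0 = 65. No deviation. ✓
  Risky: low deductible gives 65 − 0 = 65; high deductible gives 109 − 56 = 53. No deviation. ✓
Both hold — the safe type sends high deductible.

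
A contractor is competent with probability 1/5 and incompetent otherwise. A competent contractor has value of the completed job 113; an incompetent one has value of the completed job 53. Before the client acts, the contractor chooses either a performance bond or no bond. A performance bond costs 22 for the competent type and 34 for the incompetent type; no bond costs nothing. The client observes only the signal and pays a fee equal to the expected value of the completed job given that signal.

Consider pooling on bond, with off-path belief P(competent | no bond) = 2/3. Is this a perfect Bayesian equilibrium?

At the pooled signal (bond) the client holds the prior 1/5 and pays 1/5·113 + 4/5·53 = 65. Off-path (no bond) belief 2/3 gives 2/3·113 + 1/3·53 = 93.
Competent: bond gives 65 − 22 = 43; no bond gives 93 − 0 = 93. Deviates. ✗
Incompetent: bond gives 65 − 34 = 31; no bond gives 93 − 0 = 93. Deviates. ✗

No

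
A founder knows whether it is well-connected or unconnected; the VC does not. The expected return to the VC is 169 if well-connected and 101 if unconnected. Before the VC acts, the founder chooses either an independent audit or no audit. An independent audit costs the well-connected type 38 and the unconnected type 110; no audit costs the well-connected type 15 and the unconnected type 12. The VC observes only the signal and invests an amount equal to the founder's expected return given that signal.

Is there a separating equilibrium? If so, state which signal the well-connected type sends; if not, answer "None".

Try well-connected → audit, unconnected → no audit:
  Under separation the VC infers type exactly: audit → well-connected (pays 169), no audit → unconnected (pays 101).
  Well-connected: audit gives 169 − 38 = 131; no audit gives 101 − 15 = 86. No deviation. ✓
  Unconnected: no audit gives 101 − 12 = 89; audit gives 169 − 110 = 59. No deviation. ✓
Both hold — the well-connected type sends audit.

audit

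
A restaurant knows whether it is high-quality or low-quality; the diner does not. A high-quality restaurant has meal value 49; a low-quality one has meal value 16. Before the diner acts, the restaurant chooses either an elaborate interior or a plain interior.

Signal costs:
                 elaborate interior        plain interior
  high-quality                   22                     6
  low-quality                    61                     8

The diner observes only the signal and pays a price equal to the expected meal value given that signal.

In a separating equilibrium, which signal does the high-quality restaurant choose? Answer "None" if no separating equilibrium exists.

elaborate interior

Try high-quality → elaborate interior, low-quality → plain interior:
  If types separate, elaborate interior earns payment 49 and plain interior earns 16.
  High-quality: elaborate interior gives 49 − 22 = 27; plain interior gives 16 − 6 = 10. No deviation. ✓
  Low-quality: plain interior gives 16 − 8 = 8; elaborate interior gives 49 − 61 = -12. No deviation. ✓
Both hold — the high-quality type sends elaborate interior.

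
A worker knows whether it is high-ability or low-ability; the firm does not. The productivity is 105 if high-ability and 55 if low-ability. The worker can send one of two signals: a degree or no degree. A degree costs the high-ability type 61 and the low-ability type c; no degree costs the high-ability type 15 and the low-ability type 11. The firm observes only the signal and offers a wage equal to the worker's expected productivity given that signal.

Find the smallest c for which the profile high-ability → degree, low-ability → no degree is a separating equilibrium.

61

Under separation: degree → high-ability (pays 105); no degree → low-ability (pays 55).
High-ability: 105 − 61 = 44 ≥ 55 − 15 = 40. Holds regardless of c. ✓
Low-ability: 55 − 11 ≥ 105 − c, so c ≥ 105 − 44 = 61.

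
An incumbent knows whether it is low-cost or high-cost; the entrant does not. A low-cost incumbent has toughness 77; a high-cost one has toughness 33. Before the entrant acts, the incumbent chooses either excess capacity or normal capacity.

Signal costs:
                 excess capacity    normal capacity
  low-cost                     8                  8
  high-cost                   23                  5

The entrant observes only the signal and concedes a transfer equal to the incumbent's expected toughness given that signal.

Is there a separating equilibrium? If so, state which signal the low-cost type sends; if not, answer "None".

Try low-cost → excess capacity, high-cost → normal capacity:
  If types separate, excess capacity earns payment 77 and normal capacity earns 33.
  Low-cost: excess capacity gives 77 − 8 = 69; normal capacity gives 33 − 8 = 25. No deviation. ✓
  High-cost: normal capacity gives 33 − 5 = 28; excess capacity gives 77 − 23 = 54. Would deviate. ✗
Try low-cost → normal capacity, high-cost → excess capacity:
  If types separate, normal capacity earns payment 77 and excess capacity earns 33.
  Low-cost: normal capacity gives 77 − 8 = 69; excess capacity gives 33 − 8 = 25. No deviation. ✓
  High-cost: excess capacity gives 33 − 23 = 10; normal capacity gives 77 − 5 = 72. Would deviate. ✗
Neither assignment is incentive-compatible.

None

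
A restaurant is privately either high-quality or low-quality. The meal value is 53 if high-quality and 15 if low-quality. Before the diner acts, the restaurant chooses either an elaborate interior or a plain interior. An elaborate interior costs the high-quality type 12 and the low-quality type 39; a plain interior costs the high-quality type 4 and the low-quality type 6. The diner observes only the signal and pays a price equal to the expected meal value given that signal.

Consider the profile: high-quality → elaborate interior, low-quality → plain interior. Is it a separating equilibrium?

No

If types separate, elaborate interior earns payment 53 and plain interior earns 15.
High-quality: elaborate interior gives 53 − 12 = 41; plain interior gives 15 − 4 = 11. No deviation. ✓
Low-quality: plain interior gives 15 − 6 = 9; elaborate interior gives 53 − 39 = 14. Would deviate. ✗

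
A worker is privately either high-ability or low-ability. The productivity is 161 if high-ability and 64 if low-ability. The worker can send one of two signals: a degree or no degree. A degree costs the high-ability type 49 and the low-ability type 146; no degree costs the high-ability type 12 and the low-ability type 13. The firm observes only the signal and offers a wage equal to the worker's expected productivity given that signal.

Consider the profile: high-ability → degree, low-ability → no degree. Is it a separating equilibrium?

Under separation the firm infers type exactly: degree → high-ability (pays 161), no degree → low-ability (pays 64).
High-ability: degree gives 161 − 49 = 112; no degree gives 64 − 12 = 52. No deviation. ✓
Low-ability: no degree gives 64 − 13 = 51; degree gives 161 − 146 = 15. No deviation. ✓
Neither type gains from mimicking the other.

Yes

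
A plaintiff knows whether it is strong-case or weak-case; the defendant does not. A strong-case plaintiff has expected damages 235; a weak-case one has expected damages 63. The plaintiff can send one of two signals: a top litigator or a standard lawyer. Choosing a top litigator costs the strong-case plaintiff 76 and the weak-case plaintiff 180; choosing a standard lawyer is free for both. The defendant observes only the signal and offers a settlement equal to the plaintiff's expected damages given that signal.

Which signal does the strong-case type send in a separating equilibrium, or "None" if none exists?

Try strong-case → top litigator, weak-case → standard lawyer:
  Under separation the defendant infers type exactly: top litigator → strong-case (pays 235), standard lawyer → weak-case (pays 63).
  Strong-case: top litigator gives 235 − 76 = 159; standard lawyer gives 63 − 0 = 63. No deviation. ✓
  Weak-case: standard lawyer gives 63 − 0 = 63; top litigator gives 235 − 180 = 55. No deviation. ✓
Both hold — the strong-case type sends top litigator.

top litigator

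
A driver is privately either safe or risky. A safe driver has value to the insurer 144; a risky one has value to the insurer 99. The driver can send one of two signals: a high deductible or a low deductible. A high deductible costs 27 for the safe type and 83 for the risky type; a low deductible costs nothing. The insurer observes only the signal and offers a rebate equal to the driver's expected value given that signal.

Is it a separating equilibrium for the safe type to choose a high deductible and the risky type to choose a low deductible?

If types separate, high deductible earns payment 144 and low deductible earns 99.
Safe: high deductible gives 144 − 27 = 117; low deductible gives 99 − 0 = 99. No deviation. ✓
Risky: low deductible gives 99 − 0 = 99; high deductible gives 144 − 83 = 61. No deviation. ✓
Neither type gains from mimicking the other.

Yes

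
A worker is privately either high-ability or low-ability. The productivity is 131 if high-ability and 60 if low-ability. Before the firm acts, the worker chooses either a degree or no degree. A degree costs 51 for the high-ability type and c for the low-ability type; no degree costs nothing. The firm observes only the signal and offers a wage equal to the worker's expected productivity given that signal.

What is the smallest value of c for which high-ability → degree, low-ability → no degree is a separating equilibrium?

71

Under separation: degree → high-ability (pays 131); no degree → low-ability (pays 60).
High-ability: 131 − 51 = 80 ≥ 60 − 0 = 60. Holds regardless of c. ✓
Low-ability: 60 − 0 ≥ 131 − c, so c ≥ 131 − 60 = 71.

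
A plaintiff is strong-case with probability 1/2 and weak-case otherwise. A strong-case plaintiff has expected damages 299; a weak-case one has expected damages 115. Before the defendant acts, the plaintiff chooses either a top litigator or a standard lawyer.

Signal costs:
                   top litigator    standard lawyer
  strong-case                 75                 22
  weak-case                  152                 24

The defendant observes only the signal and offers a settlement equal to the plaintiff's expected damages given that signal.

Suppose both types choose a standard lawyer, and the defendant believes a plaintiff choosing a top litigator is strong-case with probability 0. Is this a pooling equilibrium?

At the pooled signal (standard lawyer) the defendant holds the prior 1/2 and pays 1/2·299 + 1/2·115 = 207. Off-path (top litigator) belief 0 gives 0·299 + 1·115 = 115.
Strong-case: standard lawyer gives 207 − 22 = 185; top litigator gives 115 − 75 = 40. Stays. ✓
Weak-case: standard lawyer gives 207 − 24 = 183; top litigator gives 115 − 152 = -37. Stays. ✓

Yes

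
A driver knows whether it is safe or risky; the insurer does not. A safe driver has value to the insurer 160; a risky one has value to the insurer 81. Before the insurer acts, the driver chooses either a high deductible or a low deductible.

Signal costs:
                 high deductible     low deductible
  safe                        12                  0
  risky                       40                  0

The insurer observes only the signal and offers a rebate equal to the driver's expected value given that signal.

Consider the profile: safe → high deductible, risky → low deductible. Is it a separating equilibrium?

No

If types separate, high deductible earns payment 160 and low deductible earns 81.
Safe: high deductible gives 160 − 12 = 148; low deductible gives 81 − 0 = 81. No deviation. ✓
Risky: low deductible gives 81 − 0 = 81; high deductible gives 160 − 40 = 120. Would deviate. ✗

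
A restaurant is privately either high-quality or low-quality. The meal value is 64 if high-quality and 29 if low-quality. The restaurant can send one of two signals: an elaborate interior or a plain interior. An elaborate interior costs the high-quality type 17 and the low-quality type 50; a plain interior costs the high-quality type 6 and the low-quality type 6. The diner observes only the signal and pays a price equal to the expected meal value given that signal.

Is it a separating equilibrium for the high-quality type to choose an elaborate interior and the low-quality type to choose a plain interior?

Yes

If types separate, elaborate interior earns payment 64 and plain interior earns 29.
High-quality: elaborate interior gives 64 − 17 = 47; plain interior gives 29 − 6 = 23. No deviation. ✓
Low-quality: plain interior gives 29 − 6 = 23; elaborate interior gives 64 − 50 = 14. No deviation. ✓
Neither type gains from mimicking the other.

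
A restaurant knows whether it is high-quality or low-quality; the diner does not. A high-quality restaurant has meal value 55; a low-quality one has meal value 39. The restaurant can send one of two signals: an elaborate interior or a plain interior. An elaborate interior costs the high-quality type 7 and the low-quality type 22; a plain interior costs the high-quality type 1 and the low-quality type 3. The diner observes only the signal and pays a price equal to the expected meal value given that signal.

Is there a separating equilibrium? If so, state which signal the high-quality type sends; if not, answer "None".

Try high-quality → elaborate interior, low-quality → plain interior:
  If types separate, elaborate interior earns payment 55 and plain interior earns 39.
  High-quality: elaborate interior gives 55 − 7 = 48; plain interior gives 39 − 1 = 38. No deviation. ✓
  Low-quality: plain interior gives 39 − 3 = 36; elaborate interior gives 55 − 22 = 33. No deviation. ✓
Both hold — the high-quality type sends elaborate interior.

elaborate interior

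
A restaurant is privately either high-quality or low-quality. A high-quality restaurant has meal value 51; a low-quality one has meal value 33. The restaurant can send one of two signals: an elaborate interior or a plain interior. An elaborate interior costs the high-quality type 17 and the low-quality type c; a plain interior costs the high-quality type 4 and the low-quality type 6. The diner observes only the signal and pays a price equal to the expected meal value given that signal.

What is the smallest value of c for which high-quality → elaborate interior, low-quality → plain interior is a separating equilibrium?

Under separation: elaborate interior → high-quality (pays 51); plain interior → low-quality (pays 33).
High-quality: 51 − 17 = 34 ≥ 33 − 4 = 29. Holds regardless of c. ✓
Low-quality: 33 − 6 ≥ 51 − c, so c ≥ 51 − 27 = 24.

24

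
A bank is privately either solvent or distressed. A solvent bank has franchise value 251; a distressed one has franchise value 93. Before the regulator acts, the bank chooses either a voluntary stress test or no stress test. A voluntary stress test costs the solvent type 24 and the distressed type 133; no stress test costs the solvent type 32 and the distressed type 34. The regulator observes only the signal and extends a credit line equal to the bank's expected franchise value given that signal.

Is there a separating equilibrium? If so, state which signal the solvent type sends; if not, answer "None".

None

Try solvent → stress test, distressed → no stress test:
  If types separate, stress test earns payment 251 and no stress test earns 93.
  Solvent: stress test gives 251 − 24 = 227; no stress test gives 93 − 32 = 61. No deviation. ✓
  Distressed: no stress test gives 93 − 34 = 59; stress test gives 251 − 133 = 118. Would deviate. ✗
Try solvent → no stress test, distressed → stress test:
  If types separate, no stress test earns payment 251 and stress test earns 93.
  Solvent: no stress test gives 251 − 32 = 219; stress test gives 93 − 24 = 69. No deviation. ✓
  Distressed: stress test gives 93 − 133 = -40; no stress test gives 251 − 34 = 217. Would deviate. ✗
Neither assignment is incentive-compatible.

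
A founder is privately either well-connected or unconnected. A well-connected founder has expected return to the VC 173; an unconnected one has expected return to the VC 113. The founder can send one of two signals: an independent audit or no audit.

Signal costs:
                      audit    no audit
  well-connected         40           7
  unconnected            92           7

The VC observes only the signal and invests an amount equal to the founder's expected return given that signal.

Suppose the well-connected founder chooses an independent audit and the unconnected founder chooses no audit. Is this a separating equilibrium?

Yes

If types separate, audit earns payment 173 and no audit earns 113.
Well-connected: audit gives 173 − 40 = 133; no audit gives 113 − 7 = 106. No deviation. ✓
Unconnected: no audit gives 113 − 7 = 106; audit gives 173 − 92 = 81. No deviation. ✓
Both incentive constraints hold.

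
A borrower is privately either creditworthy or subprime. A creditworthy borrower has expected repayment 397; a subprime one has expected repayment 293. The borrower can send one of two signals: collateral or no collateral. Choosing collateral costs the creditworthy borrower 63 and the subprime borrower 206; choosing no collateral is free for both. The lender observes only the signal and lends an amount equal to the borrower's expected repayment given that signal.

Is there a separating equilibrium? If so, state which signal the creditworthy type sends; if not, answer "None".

Try creditworthy → collateral, subprime → no collateral:
  Under separation the lender infers type exactly: collateral → creditworthy (pays 397), no collateral → subprime (pays 293).
  Creditworthy: collateral gives 397 − 63 = 334; no collateral gives 293 − 0 = 293. No deviation. ✓
  Subprime: no collateral gives 293 − 0 = 293; collateral gives 397 − 206 = 191. No deviation. ✓
Both hold — the creditworthy type sends collateral.

collateral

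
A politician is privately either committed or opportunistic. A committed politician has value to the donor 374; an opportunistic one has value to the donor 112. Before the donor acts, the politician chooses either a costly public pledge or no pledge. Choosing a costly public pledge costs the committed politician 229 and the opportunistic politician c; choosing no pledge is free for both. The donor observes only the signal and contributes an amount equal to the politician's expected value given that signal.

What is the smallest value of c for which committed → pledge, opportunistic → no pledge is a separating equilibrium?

Under separation: pledge → committed (pays 374); no pledge → opportunistic (pays 112).
Committed: 374 − 229 = 145 ≥ 112 − 0 = 112. Holds regardless of c. ✓
Opportunistic: 112 − 0 ≥ 374 − c, so c ≥ 374 − 112 = 262.

262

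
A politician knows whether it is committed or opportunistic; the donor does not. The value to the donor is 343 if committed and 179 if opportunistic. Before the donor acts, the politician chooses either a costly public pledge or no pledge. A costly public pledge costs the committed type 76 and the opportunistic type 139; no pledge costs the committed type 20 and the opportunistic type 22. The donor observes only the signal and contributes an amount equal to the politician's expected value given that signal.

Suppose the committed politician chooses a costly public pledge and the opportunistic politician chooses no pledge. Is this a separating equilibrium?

Under separation the donor infers type exactly: pledge → committed (pays 343), no pledge → opportunistic (pays 179).
Committed: pledge gives 343 − 76 = 267; no pledge gives 179 − 20 = 159. No deviation. ✓
Opportunistic: no pledge gives 179 − 22 = 157; pledge gives 343 − 139 = 204. Would deviate. ✗

No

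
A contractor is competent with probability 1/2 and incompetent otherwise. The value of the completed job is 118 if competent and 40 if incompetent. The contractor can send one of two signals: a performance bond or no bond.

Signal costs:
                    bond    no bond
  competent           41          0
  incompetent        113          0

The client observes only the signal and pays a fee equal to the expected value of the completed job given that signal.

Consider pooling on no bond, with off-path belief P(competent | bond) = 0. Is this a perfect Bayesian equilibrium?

Yes

At the pooled signal (no bond) the client holds the prior 1/2 and pays 1/2·118 + 1/2·40 = 79. Off-path (bond) belief 0 gives 0·118 + 1·40 = 40.
Competent: no bond gives 79 − 0 = 79; bond gives 40 − 41 = -1. Stays. ✓
Incompetent: no bond gives 79 − 0 = 79; bond gives 40 − 113 = -73. Stays. ✓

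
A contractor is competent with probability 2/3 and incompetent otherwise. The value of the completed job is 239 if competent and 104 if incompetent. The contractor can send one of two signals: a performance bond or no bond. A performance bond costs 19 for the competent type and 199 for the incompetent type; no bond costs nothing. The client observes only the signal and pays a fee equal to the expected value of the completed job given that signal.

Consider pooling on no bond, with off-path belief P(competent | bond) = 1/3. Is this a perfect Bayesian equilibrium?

Yes

At the pooled signal (no bond) the client holds the prior 2/3 and pays 2/3·239 + 1/3·104 = 194. Off-path (bond) belief 1/3 gives 1/3·239 + 2/3·104 = 149.
Competent: no bond gives 194 − 0 = 194; bond gives 149 − 19 = 130. Stays. ✓
Incompetent: no bond gives 194 − 0 = 194; bond gives 149 − 199 = -50. Stays. ✓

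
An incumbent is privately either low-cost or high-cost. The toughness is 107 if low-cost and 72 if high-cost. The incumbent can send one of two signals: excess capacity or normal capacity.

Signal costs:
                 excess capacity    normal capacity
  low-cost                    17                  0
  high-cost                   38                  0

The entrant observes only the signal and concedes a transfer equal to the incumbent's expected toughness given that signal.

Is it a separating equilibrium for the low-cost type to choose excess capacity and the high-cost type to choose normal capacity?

Under separation the entrant infers type exactly: excess capacity → low-cost (pays 107), normal capacity → high-cost (pays 72).
Low-cost: excess capacity gives 107 − 17 = 90; normal capacity gives 72 − 0 = 72. No deviation. ✓
High-cost: normal capacity gives 72 − 0 = 72; excess capacity gives 107 − 38 = 69. No deviation. ✓
Both incentive constraints hold.

Yes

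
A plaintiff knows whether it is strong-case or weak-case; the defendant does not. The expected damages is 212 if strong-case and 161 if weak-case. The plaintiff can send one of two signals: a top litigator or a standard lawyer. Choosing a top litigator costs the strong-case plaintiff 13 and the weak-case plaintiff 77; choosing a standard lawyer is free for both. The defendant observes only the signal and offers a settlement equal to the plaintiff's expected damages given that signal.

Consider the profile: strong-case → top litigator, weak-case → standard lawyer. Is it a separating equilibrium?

If types separate, top litigator earns payment 212 and standard lawyer earns 161.
Strong-case: top litigator gives 212 − 13 = 199; standard lawyer gives 161 − 0 = 161. No deviation. ✓
Weak-case: standard lawyer gives 161 − 0 = 161; top litigator gives 212 − 77 = 135. No deviation. ✓
Both incentive constraints hold.

Yes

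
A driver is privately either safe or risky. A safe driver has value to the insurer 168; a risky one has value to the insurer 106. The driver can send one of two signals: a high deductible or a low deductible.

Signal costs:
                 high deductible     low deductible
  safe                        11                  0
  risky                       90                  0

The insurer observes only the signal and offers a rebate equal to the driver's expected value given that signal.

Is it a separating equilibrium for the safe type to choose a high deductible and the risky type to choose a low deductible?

Yes

If types separate, high deductible earns payment 168 and low deductible earns 106.
Safe: high deductible gives 168 − 11 = 157; low deductible gives 106 − 0 = 106. No deviation. ✓
Risky: low deductible gives 106 − 0 = 106; high deductible gives 168 − 90 = 78. No deviation. ✓
Both incentive constraints hold.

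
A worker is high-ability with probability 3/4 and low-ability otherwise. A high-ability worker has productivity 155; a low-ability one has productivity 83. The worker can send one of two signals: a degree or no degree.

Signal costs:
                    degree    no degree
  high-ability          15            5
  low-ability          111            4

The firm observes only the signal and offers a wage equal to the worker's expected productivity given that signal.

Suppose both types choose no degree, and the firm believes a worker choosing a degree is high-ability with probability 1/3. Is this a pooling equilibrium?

At the pooled signal (no degree) the firm holds the prior 3/4 and pays 3/4·155 + 1/4·83 = 137. Off-path (degree) belief 1/3 gives 1/3·155 + 2/3·83 = 107.
High-ability: no degree gives 137 − 5 = 132; degree gives 107 − 15 = 92. Stays. ✓
Low-ability: no degree gives 137 − 4 = 133; degree gives 107 − 111 = -4. Stays. ✓

Yes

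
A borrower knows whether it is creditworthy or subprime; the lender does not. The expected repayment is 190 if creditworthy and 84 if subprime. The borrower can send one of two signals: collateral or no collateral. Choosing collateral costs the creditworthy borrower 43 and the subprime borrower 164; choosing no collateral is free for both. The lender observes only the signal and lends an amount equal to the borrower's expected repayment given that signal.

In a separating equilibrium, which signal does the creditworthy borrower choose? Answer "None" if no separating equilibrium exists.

collateral

Try creditworthy → collateral, subprime → no collateral:
  Under separation the lender infers type exactly: collateral → creditworthy (pays 190), no collateral → subprime (pays 84).
  Creditworthy: collateral gives 190 − 43 = 147; no collateral gives 84 − 0 = 84. No deviation. ✓
  Subprime: no collateral gives 84 − 0 = 84; collateral gives 190 − 164 = 26. No deviation. ✓
Both hold — the creditworthy type sends collateral.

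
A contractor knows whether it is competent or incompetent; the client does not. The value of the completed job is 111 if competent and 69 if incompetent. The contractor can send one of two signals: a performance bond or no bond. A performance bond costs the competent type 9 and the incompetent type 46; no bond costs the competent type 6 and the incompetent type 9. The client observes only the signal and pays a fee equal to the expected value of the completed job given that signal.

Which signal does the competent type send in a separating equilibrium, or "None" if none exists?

Try competent → bond, incompetent → no bond:
  If types separate, bond earns payment 111 and no bond earns 69.
  Competent: bond gives 111 − 9 = 102; no bond gives 69 − 6 = 63. No deviation. ✓
  Incompetent: no bond gives 69 − 9 = 60; bond gives 111 − 46 = 65. Would deviate. ✗
Try competent → no bond, incompetent → bond:
  If types separate, no bond earns payment 111 and bond earns 69.
  Competent: no bond gives 111 − 6 = 105; bond gives 69 − 9 = 60. No deviation. ✓
  Incompetent: bond gives 69 − 46 = 23; no bond gives 111 − 9 = 102. Would deviate. ✗
Neither assignment is incentive-compatible.

None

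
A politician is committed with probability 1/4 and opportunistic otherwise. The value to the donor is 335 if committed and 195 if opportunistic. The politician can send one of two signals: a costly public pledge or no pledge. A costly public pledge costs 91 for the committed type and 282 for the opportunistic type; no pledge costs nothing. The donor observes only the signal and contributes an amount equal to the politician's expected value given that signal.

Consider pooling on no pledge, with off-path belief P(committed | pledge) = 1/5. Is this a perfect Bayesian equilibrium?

At the pooled signal (no pledge) the donor holds the prior 1/4 and pays 1/4·335 + 3/4·195 = 230. Off-path (pledge) belief 1/5 gives 1/5·335 + 4/5·195 = 223.
Committed: no pledge gives 230 − 0 = 230; pledge gives 223 − 91 = 132. Stays. ✓
Opportunistic: no pledge gives 230 − 0 = 230; pledge gives 223 − 282 = -59. Stays. ✓

Yes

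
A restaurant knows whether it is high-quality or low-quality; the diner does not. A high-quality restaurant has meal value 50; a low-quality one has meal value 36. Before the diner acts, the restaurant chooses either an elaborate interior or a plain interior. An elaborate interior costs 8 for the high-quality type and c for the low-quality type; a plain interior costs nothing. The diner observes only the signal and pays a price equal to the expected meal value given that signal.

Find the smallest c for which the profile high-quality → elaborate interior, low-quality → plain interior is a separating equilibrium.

14

Under separation: elaborate interior → high-quality (pays 50); plain interior → low-quality (pays 36).
High-quality: 50 − 8 = 42 ≥ 36 − 0 = 36. Holds regardless of c. ✓
Low-quality: 36 − 0 ≥ 50 − c, so c ≥ 50 − 36 = 14.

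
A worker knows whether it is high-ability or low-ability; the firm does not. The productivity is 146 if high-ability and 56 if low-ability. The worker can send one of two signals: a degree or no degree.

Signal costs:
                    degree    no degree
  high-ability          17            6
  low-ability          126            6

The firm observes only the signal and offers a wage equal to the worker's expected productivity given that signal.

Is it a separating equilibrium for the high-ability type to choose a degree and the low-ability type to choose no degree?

If types separate, degree earns payment 146 and no degree earns 56.
High-ability: degree gives 146 − 17 = 129; no degree gives 56 − 6 = 50. No deviation. ✓
Low-ability: no degree gives 56 − 6 = 50; degree gives 146 − 126 = 20. No deviation. ✓
Both incentive constraints hold.

Yes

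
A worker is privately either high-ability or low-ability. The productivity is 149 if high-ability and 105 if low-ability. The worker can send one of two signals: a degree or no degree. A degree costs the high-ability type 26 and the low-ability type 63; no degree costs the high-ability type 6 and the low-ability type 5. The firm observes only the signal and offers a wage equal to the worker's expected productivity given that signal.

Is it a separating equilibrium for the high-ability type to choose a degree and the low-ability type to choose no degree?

Yes

Under separation the firm infers type exactly: degree → high-ability (pays 149), no degree → low-ability (pays 105).
High-ability: degree gives 149 − 26 = 123; no degree gives 105 − 6 = 99. No deviation. ✓
Low-ability: no degree gives 105 − 5 = 100; degree gives 149 − 63 = 86. No deviation. ✓
Neither type gains from mimicking the other.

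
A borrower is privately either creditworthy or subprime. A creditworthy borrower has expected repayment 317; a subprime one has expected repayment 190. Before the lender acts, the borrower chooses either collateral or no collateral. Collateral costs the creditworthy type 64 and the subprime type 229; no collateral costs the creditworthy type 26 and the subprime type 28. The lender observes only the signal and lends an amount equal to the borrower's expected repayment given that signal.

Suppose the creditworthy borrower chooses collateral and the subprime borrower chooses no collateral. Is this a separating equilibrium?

Yes

If types separate, collateral earns payment 317 and no collateral earns 190.
Creditworthy: collateral gives 317 − 64 = 253; no collateral gives 190 − 26 = 164. No deviation. ✓
Subprime: no collateral gives 190 − 28 = 162; collateral gives 317 − 229 = 88. No deviation. ✓
Both incentive constraints hold.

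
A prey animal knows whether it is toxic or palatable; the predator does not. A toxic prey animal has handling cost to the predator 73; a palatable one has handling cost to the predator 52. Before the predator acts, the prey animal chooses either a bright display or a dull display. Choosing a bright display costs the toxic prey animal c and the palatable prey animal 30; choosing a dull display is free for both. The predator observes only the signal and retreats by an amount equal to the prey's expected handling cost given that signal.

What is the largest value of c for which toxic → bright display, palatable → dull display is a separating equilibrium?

21

Under separation: bright display → toxic (pays 73); dull display → palatable (pays 52).
Palatable: 52 − 0 = 52 ≥ 73 − 30 = 43. Holds regardless of c. ✓
Toxic: 73 − c ≥ 52 − 0, so c ≤ 73 − 52 = 21.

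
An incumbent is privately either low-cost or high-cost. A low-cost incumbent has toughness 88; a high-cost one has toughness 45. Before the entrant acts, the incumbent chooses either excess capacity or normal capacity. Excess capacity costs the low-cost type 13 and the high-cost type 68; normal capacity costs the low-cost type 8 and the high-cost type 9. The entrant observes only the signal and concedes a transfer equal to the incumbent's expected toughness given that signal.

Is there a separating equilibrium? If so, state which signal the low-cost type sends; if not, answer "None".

Try low-cost → excess capacity, high-cost → normal capacity:
  If types separate, excess capacity earns payment 88 and normal capacity earns 45.
  Low-cost: excess capacity gives 88 − 13 = 75; normal capacity gives 45 − 8 = 37. No deviation. ✓
  High-cost: normal capacity gives 45 − 9 = 36; excess capacity gives 88 − 68 = 20. No deviation. ✓
Both hold — the low-cost type sends excess capacity.

excess capacity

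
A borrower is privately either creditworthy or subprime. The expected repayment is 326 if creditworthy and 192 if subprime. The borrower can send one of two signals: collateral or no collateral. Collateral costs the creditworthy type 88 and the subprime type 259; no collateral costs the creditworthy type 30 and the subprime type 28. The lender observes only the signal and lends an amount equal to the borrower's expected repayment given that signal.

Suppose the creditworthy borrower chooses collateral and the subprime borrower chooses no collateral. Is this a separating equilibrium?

Under separation the lender infers type exactly: collateral → creditworthy (pays 326), no collateral → subprime (pays 192).
Creditworthy: collateral gives 326 − 88 = 238; no collateral gives 192 − 30 = 162. No deviation. ✓
Subprime: no collateral gives 192 − 28 = 164; collateral gives 326 − 259 = 67. No deviation. ✓
Both incentive constraints hold.

Yes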